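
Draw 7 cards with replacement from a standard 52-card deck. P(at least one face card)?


P(not a face card) = 40/52 = 10/13
P(none in 7 draws) = (10/13)^7 = 10000000/62748517
P(≥1 face card) = 1 - 10000000/62748517 = 52748517/62748517

P = 52748517/62748517 ≈ 84.06%


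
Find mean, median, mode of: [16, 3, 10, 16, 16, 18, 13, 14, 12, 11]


Sorted: [3, 10, 11, 12, 13, 14, 16, 16, 16, 18]
Mean = 129/10
Median = 27/2
Freq: {16: 3, 3: 1, 10: 1, 18: 1, 13: 1, 14: 1, 12: 1, 11: 1}
Mode: [16]

Mean=129/10, Median=27/2, Mode=16


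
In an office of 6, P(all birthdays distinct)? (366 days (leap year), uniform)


P(all different) = Π(366-i)/366 for i=0..5
= (366/366)×(365/366)×...×(361/366)
= 0.959646

P ≈ 0.9596 ≈ 95.96%


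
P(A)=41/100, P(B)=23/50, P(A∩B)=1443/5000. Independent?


P(A)×P(B) = 943/5000
P(A∩B) = 1443/5000
Not equal → NOT independent

No, not independent


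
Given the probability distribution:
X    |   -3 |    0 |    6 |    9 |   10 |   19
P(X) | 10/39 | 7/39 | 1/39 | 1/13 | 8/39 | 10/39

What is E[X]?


E[X] = Σ x·P(X=x)
= (-3)×(10/39) + (0)×(7/39) + (6)×(1/39) + (9)×(1/13) + (10)×(8/39) + (19)×(10/39)
= 7

E[X] = 7


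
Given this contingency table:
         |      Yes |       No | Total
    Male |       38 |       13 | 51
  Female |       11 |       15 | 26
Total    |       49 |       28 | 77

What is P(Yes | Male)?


P(Yes | Male) = 38/(38+13) = 38/51

P(Yes|Male) = 38/51 ≈ 74.51%


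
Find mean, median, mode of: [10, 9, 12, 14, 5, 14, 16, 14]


Sorted: [5, 9, 10, 12, 14, 14, 14, 16]
Mean = 94/8 = 47/4
Median = 13
Freq: {10: 1, 9: 1, 12: 1, 14: 3, 5: 1, 16: 1}
Mode: [14]

Mean=47/4, Median=13, Mode=14


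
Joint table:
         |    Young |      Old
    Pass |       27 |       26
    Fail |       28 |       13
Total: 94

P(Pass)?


P(Pass) = (27+26)/94 = 53/94

P(Pass) = 53/94 ≈ 56.38%


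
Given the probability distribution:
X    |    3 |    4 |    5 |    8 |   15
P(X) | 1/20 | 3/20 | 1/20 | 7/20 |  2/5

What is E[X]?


E[X] = Σ x·P(X=x)
= (3)×(1/20) + (4)×(3/20) + (5)×(1/20) + (8)×(7/20) + (15)×(2/5)
= 49/5

E[X] = 49/5


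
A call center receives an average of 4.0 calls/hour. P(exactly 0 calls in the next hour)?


Poisson(λ=4.0): P(X=0) = e^(-λ)×λ^k/k!
= e^(-4.0) × 4.0^0 / 0!
≈ 0.01831563889 × 1 / 1 ≈ 0.018316

P(X=0) ≈ 0.018316 ≈ 1.83%


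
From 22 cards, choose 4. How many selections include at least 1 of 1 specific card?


Complement: C(22,4) - C(21,4) = 7315 - 5985 = 1330

1330


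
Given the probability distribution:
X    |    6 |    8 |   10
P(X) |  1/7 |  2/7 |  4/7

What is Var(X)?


E[X] = 62/7
E[X²] = 564/7
Var(X) = E[X²] - (E[X])² = 564/7 - 3844/49 = 104/49

Var(X) = 104/49 ≈ 2.1224


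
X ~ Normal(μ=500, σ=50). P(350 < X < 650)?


z₁=(350-500)/50=-3.0, z₂=(650-500)/50=3.0
P = Φ(3.0) - Φ(-3.0) = 0.998650 - 0.001350 = 0.997300 ≈ 0.9973

P(350 < X < 650) ≈ 0.9973


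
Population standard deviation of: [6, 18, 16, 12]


Mean = 52/4 = 13
  (6-13)²=49
  (18-13)²=25
  (16-13)²=9
  (12-13)²=1
Σ(x-μ)² = 84
σ² = 84/4 = 21

σ = √(21) ≈ 4.5826


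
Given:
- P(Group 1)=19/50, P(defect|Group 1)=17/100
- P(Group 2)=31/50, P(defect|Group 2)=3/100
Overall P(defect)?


P(B) = Σ P(B|Aᵢ)×P(Aᵢ)
  17/100×19/50 = 323/5000
  3/100×31/50 = 93/5000
Sum = 52/625

P(defect) = 52/625 ≈ 8.32%


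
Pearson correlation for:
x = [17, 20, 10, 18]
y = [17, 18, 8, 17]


n=4, Σx=65, Σy=60, Σxy=1035, Σx²=1113, Σy²=966
r = (4×1035 - 65×60)/√((4×1113 - 65²)(4×966 - 60²))
= 240/√(227×264) = 240/√59928 ≈ 240/244.8020 ≈ 0.9804

r ≈ 0.9804


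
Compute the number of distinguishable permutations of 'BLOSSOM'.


Letters: 7, freq: {'B': 1, 'L': 1, 'O': 2, 'S': 2, 'M': 1}
7!/(1!×1!×2!×2!×1!) = 5040/4 = 1260

1260


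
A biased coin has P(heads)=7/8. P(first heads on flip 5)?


Geometric: P(X=5) = (1-p)^(k-1)×p = (1/8)^4×7/8 = 7/32768

P(X=5) = 7/32768 ≈ 0.02%


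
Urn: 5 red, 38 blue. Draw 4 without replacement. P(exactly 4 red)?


Hypergeometric: C(5,4)×C(38,0)/C(43,4)
= 5×1/123410 = 1/24682

P(X=4) = 1/24682 ≈ 0.00%


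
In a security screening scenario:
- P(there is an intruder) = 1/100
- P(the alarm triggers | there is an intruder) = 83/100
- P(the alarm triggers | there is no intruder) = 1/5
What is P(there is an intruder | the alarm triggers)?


Using Bayes' theorem:
P(A|B) = P(B|A)·P(A) / P(B)

P(the alarm triggers) = 83/100 × 1/100 + 1/5 × 99/100
= 83/10000 + 99/500 = 2063/10000

P(there is an intruder|the alarm triggers) = (83/10000) / (2063/10000) = 83/2063

P(there is an intruder|the alarm triggers) = 83/2063 ≈ 4.02%


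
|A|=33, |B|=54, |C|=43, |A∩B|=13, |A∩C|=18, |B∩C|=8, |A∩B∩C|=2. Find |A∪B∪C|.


|A∪B∪C| = 33+54+43-13-18-8+2 = 93

|A∪B∪C| = 93


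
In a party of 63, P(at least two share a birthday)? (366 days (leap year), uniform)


P(all different) = Π(366-i)/366 for i=0..62
= 0.003452
P(match) = 1 - 0.003452 = 0.996548

P ≈ 0.9965 ≈ 99.65%


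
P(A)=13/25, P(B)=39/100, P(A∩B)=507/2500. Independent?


P(A)×P(B) = 507/2500
P(A∩B) = 507/2500
Equal ✓ → Independent

Yes, independent


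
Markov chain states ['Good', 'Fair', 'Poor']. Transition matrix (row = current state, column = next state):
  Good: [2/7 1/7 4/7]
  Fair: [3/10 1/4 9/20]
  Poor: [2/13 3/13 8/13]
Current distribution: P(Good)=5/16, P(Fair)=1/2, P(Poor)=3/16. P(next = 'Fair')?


P(next=Fair) = Σᵢ P(now=i)×P(i→Fair)
= 5/16×1/7 + 1/2×1/4 + 3/16×3/13
= 5/112 + 1/8 + 9/208 = 155/728

P = 155/728 ≈ 0.2129


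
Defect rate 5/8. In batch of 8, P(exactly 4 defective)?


Binomial: P(X=4) = C(8,4)×p^4×(1-p)^4
= 70 × 625/4096 × 81/4096 = 1771875/8388608

P(X=4) = 1771875/8388608 ≈ 21.12%


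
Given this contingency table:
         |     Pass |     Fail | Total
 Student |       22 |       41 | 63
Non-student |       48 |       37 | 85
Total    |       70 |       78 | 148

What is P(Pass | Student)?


P(Pass | Student) = 22/(22+41) = 22/63

P(Pass|Student) = 22/63 ≈ 34.92%


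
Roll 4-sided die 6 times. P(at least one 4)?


P(no 4)^6 = (3/4)^6 = 729/4096
P(≥1) = 1 - 729/4096 = 3367/4096

P = 3367/4096 ≈ 82.20%


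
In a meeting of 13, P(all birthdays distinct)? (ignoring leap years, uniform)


P(all different) = Π(365-i)/365 for i=0..12
= (365/365)×(364/365)×...×(353/365)
= 0.805590

P ≈ 0.8056 ≈ 80.56%


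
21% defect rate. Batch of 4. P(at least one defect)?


P(all good) = (79/100)^4 = 38950081/100000000
P(≥1 defect) = 61049919/100000000

P = 61049919/100000000 ≈ 61.05%


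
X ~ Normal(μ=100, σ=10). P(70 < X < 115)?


z₁=(70-100)/10=-3.0, z₂=(115-100)/10=1.5
P = Φ(1.5) - Φ(-3.0) = 0.933193 - 0.001350 = 0.931843 ≈ 0.9318

P(70 < X < 115) ≈ 0.9318


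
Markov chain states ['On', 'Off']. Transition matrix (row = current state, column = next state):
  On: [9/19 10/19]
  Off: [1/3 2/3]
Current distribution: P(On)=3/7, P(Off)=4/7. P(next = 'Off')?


P(next=Off) = Σᵢ P(now=i)×P(i→Off)
= 3/7×10/19 + 4/7×2/3
= 30/133 + 8/21 = 242/399

P = 242/399 ≈ 0.6065


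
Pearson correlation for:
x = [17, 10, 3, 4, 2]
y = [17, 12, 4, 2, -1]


n=5, Σx=36, Σy=34, Σxy=427, Σx²=418, Σy²=454
r = (5×427 - 36×34)/√((5×418 - 36²)(5×454 - 34²))
= 911/√(794×1114) = 911/√884516 ≈ 911/940.4871 ≈ 0.9686

r ≈ 0.9686


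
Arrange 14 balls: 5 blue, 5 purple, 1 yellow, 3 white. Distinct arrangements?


14!/(5!×5!×1!×3!) = 1009008

1009008


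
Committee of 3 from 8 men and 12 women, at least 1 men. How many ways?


Count by #men:
  1M,2W: C(8,1)×C(12,2)=528
  2M,1W: C(8,2)×C(12,1)=336
  3M,0W: C(8,3)×C(12,0)=56
Total = 920

920


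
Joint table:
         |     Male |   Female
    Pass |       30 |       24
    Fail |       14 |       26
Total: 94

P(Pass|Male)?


P(Pass|Male) = 30/(30+14) = 30/44 = 15/22

P = 15/22 ≈ 68.18%


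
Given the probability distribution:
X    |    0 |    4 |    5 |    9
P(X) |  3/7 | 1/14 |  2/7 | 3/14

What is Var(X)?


E[X] = 51/14
E[X²] = 359/14
Var(X) = E[X²] - (E[X])² = 359/14 - 2601/196 = 2425/196

Var(X) = 2425/196 ≈ 12.3724


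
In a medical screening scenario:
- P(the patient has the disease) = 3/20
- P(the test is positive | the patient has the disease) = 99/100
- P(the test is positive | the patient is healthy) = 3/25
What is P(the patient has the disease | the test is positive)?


Using Bayes' theorem:
P(A|B) = P(B|A)·P(A) / P(B)

P(the test is positive) = 99/100 × 3/20 + 3/25 × 17/20
= 297/2000 + 51/500 = 501/2000

P(the patient has the disease|the test is positive) = (297/2000) / (501/2000) = 99/167

P(the patient has the disease|the test is positive) = 99/167 ≈ 59.28%


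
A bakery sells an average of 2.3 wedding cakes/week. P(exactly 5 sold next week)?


Poisson(λ=2.3): P(X=5) = e^(-λ)×λ^k/k!
= e^(-2.3) × 2.3^5 / 5!
≈ 0.1002588437 × 64.36343 / 120 ≈ 0.053775

P(X=5) ≈ 0.053775 ≈ 5.38%


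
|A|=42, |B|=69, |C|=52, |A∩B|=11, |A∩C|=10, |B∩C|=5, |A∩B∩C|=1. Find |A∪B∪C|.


|A∪B∪C| = 42+69+52-11-10-5+1 = 138

|A∪B∪C| = 138


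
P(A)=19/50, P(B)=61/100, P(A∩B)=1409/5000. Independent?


P(A)×P(B) = 1159/5000
P(A∩B) = 1409/5000
Not equal → NOT independent

No, not independent


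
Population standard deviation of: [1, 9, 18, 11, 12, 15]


Mean = 66/6 = 11
  (1-11)²=100
  (9-11)²=4
  (18-11)²=49
  (11-11)²=0
  (12-11)²=1
  (15-11)²=16
Σ(x-μ)² = 170
σ² = 170/6 = 85/3

σ = √(85/3) ≈ 5.3229


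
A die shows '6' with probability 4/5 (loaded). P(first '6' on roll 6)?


Geometric: P(X=6) = (1-p)^(k-1)×p = (1/5)^5×4/5 = 4/15625

P(X=6) = 4/15625 ≈ 0.03%


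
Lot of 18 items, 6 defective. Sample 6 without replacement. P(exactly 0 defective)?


Hypergeometric: C(6,0)×C(12,6)/C(18,6)
= 1×924/18564 = 11/221

P(X=0) = 11/221 ≈ 4.98%


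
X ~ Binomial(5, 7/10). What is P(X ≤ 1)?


P(X ≤ 1) = Σ P(X=i) for i=0..1
P(X=0) = 243/100000
P(X=1) = 567/20000
Sum = 1539/50000

P(X ≤ 1) = 1539/50000 ≈ 3.08%


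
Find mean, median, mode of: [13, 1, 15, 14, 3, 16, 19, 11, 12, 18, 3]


Sorted: [1, 3, 3, 11, 12, 13, 14, 15, 16, 18, 19]
Mean = 125/11
Median = 13
Freq: {13: 1, 1: 1, 15: 1, 14: 1, 3: 2, 16: 1, 19: 1, 11: 1, 12: 1, 18: 1}
Mode: [3]

Mean=125/11, Median=13, Mode=3


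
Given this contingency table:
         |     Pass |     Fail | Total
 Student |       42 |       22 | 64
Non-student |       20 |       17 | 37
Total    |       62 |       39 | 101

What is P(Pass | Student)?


P(Pass | Student) = 42/(42+22) = 42/64 = 21/32

P(Pass|Student) = 21/32 ≈ 65.62%


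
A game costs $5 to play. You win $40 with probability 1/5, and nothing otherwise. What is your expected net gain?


E[gain] = (40-5)×1/5 + (-5)×4/5
= 7 - 4 = 3

Expected net gain = $3 ≈ $3.00


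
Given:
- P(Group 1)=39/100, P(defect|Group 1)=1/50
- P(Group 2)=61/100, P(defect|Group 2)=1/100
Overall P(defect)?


P(B) = Σ P(B|Aᵢ)×P(Aᵢ)
  1/50×39/100 = 39/5000
  1/100×61/100 = 61/10000
Sum = 139/10000

P(defect) = 139/10000 ≈ 1.39%


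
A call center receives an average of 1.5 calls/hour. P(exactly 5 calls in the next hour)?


Poisson(λ=1.5): P(X=5) = e^(-λ)×λ^k/k!
= e^(-1.5) × 1.5^5 / 5!
≈ 0.2231301601 × 7.59375 / 120 ≈ 0.014120

P(X=5) ≈ 0.014120 ≈ 1.41%


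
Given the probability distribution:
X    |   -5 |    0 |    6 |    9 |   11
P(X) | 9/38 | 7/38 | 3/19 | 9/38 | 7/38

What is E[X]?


E[X] = Σ x·P(X=x)
= (-5)×(9/38) + (0)×(7/38) + (6)×(3/19) + (9)×(9/38) + (11)×(7/38)
= 149/38

E[X] = 149/38


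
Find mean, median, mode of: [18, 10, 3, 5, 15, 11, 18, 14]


Sorted: [3, 5, 10, 11, 14, 15, 18, 18]
Mean = 94/8 = 47/4
Median = 25/2
Freq: {18: 2, 10: 1, 3: 1, 5: 1, 15: 1, 11: 1, 14: 1}
Mode: [18]

Mean=47/4, Median=25/2, Mode=18


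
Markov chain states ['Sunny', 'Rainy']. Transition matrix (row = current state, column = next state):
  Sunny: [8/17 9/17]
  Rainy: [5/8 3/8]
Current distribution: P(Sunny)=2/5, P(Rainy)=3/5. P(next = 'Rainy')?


P(next=Rainy) = Σᵢ P(now=i)×P(i→Rainy)
= 2/5×9/17 + 3/5×3/8
= 18/85 + 9/40 = 297/680

P = 297/680 ≈ 0.4368


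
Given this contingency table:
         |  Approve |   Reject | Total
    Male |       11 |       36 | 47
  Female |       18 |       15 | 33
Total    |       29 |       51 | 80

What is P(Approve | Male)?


P(Approve | Male) = 11/(11+36) = 11/47

P(Approve|Male) = 11/47 ≈ 23.40%


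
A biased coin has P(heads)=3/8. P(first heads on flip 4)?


Geometric: P(X=4) = (1-p)^(k-1)×p = (5/8)^3×3/8 = 375/4096

P(X=4) = 375/4096 ≈ 9.16%


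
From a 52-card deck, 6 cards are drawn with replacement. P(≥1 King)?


P(not a King) = 48/52 = 12/13
P(none in 6 draws) = (12/13)^6 = 2985984/4826809
P(≥1 King) = 1 - 2985984/4826809 = 1840825/4826809

P = 1840825/4826809 ≈ 38.14%


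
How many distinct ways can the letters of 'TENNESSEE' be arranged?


Letters: 9, freq: {'T': 1, 'E': 4, 'N': 2, 'S': 2}
9!/(1!×4!×2!×2!) = 362880/96 = 3780

3780


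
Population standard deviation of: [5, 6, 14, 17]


Mean = 42/4 = 21/2
  (5-21/2)²=121/4
  (6-21/2)²=81/4
  (14-21/2)²=49/4
  (17-21/2)²=169/4
Σ(x-μ)² = 105
σ² = 105/4

σ = √(105/4) ≈ 5.1235


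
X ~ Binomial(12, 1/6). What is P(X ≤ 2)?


P(X ≤ 2) = Σ P(X=i) for i=0..2
P(X=0) = 244140625/2176782336
P(X=1) = 48828125/181398528
P(X=2) = 107421875/362797056
Sum = 1474609375/2176782336

P(X ≤ 2) = 1474609375/2176782336 ≈ 67.74%


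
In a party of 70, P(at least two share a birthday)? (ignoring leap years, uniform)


P(all different) = Π(365-i)/365 for i=0..69
= 0.000840
P(match) = 1 - 0.000840 = 0.999160

P ≈ 0.9992 ≈ 99.92%


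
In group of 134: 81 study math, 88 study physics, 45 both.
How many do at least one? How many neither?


|A∪B| = 81+88-45 = 124
Neither = 134-124 = 10

At least one: 124; Neither: 10


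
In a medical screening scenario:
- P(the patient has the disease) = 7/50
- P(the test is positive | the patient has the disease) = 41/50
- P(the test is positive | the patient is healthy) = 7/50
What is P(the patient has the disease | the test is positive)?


Using Bayes' theorem:
P(A|B) = P(B|A)·P(A) / P(B)

P(the test is positive) = 41/50 × 7/50 + 7/50 × 43/50
= 287/2500 + 301/2500 = 147/625

P(the patient has the disease|the test is positive) = (287/2500) / (147/625) = 41/84

P(the patient has the disease|the test is positive) = 41/84 ≈ 48.81%


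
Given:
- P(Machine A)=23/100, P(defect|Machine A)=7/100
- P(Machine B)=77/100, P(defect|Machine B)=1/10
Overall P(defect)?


P(B) = Σ P(B|Aᵢ)×P(Aᵢ)
  7/100×23/100 = 161/10000
  1/10×77/100 = 77/1000
Sum = 931/10000

P(defect) = 931/10000 ≈ 9.31%


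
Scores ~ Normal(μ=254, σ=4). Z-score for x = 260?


z = (x - μ)/σ = (260 - 254)/4 = 1.5

z = 1.5


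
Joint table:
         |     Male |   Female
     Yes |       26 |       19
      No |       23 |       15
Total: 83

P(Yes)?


P(Yes) = (26+19)/83 = 45/83

P(Yes) = 45/83 ≈ 54.22%


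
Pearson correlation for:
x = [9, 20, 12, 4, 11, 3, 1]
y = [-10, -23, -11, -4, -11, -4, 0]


n=7, Σx=60, Σy=-63, Σxy=-831, Σx²=772, Σy²=903
r = (7×(-831) - 60×(-63))/√((7×772 - 60²)(7×903 - (-63)²))
= -2037/√(1804×2352) = -2037/√4243008 ≈ -2037/2059.8563 ≈ -0.9889

r ≈ -0.9889


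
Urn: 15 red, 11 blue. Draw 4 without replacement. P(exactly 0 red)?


Hypergeometric: C(15,0)×C(11,4)/C(26,4)
= 1×330/14950 = 33/1495

P(X=0) = 33/1495 ≈ 2.21%


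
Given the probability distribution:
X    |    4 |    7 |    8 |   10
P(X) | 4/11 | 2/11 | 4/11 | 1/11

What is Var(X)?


E[X] = 72/11
E[X²] = 518/11
Var(X) = E[X²] - (E[X])² = 518/11 - 5184/121 = 514/121

Var(X) = 514/121 ≈ 4.2479


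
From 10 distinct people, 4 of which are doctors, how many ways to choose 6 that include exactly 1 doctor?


Choose 1 of the 4 doctors and 5 of the other 6 people:
C(4,1)×C(6,5) = 4×6 = 24

24


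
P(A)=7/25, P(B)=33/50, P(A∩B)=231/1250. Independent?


P(A)×P(B) = 231/1250
P(A∩B) = 231/1250
Equal ✓ → Independent

Yes, independent


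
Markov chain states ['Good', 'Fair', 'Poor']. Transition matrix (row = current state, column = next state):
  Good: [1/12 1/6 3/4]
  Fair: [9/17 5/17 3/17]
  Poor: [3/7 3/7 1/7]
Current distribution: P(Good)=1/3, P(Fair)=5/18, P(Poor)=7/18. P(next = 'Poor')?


P(next=Poor) = Σᵢ P(now=i)×P(i→Poor)
= 1/3×3/4 + 5/18×3/17 + 7/18×1/7
= 1/4 + 5/102 + 1/18 = 217/612

P = 217/612 ≈ 0.3546


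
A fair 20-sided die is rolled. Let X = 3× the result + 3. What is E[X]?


E[die] = (1+20)/2 = 21/2
E[X] = 3×21/2 + 3 = 69/2

E[X] = 69/2


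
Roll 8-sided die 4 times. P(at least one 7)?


P(no 7)^4 = (7/8)^4 = 2401/4096
P(≥1) = 1 - 2401/4096 = 1695/4096

P = 1695/4096 ≈ 41.38%


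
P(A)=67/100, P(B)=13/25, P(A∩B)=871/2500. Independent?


P(A)×P(B) = 871/2500
P(A∩B) = 871/2500
Equal ✓ → Independent

Yes, independent


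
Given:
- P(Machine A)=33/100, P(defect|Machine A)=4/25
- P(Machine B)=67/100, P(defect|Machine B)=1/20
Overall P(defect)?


P(B) = Σ P(B|Aᵢ)×P(Aᵢ)
  4/25×33/100 = 33/625
  1/20×67/100 = 67/2000
Sum = 863/10000

P(defect) = 863/10000 ≈ 8.63%


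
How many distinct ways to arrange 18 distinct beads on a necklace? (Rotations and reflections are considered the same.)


Free circular arrangements: rotations and reflections both identified.
(n-1)!/2 = 17!/2 = 355687428096000/2 = 177843714048000

177843714048000


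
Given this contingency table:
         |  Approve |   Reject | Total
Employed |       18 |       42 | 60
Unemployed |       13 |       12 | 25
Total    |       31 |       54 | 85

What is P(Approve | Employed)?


P(Approve | Employed) = 18/(18+42) = 18/60 = 3/10

P(Approve|Employed) = 3/10 ≈ 30.00%


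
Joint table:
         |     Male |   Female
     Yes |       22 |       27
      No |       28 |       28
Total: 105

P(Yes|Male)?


P(Yes|Male) = 22/(22+28) = 22/50 = 11/25

P = 11/25 ≈ 44.00%


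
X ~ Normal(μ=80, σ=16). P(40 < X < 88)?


z₁=(40-80)/16=-2.5, z₂=(88-80)/16=0.5
P = Φ(0.5) - Φ(-2.5) = 0.691462 - 0.006210 = 0.685252 ≈ 0.6853

P(40 < X < 88) ≈ 0.6853


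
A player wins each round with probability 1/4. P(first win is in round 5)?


Geometric: P(X=5) = (1-p)^(k-1)×p = (3/4)^4×1/4 = 81/1024

P(X=5) = 81/1024 ≈ 7.91%


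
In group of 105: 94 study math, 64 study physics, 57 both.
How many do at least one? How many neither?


|A∪B| = 94+64-57 = 101
Neither = 105-101 = 4

At least one: 101; Neither: 4


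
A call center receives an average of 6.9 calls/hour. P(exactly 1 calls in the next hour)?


Poisson(λ=6.9): P(X=1) = e^(-λ)×λ^k/k!
= e^(-6.9) × 6.9^1 / 1!
≈ 0.001007785429 × 6.9 / 1 ≈ 0.006954

P(X=1) ≈ 0.006954 ≈ 0.70%


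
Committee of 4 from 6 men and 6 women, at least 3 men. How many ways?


Count by #men:
  3M,1W: C(6,3)×C(6,1)=120
  4M,0W: C(6,4)×C(6,0)=15
Total = 135

135


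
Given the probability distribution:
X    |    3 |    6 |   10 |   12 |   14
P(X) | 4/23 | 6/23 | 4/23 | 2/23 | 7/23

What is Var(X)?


E[X] = 210/23
E[X²] = 2312/23
Var(X) = E[X²] - (E[X])² = 2312/23 - 44100/529 = 9076/529

Var(X) = 9076/529 ≈ 17.1569


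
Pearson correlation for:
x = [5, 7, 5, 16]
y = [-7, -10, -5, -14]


n=4, Σx=33, Σy=-36, Σxy=-354, Σx²=355, Σy²=370
r = (4×(-354) - 33×(-36))/√((4×355 - 33²)(4×370 - (-36)²))
= -228/√(331×184) = -228/√60904 ≈ -228/246.7874 ≈ -0.9239

r ≈ -0.9239


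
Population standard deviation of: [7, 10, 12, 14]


Mean = 43/4
  (7-43/4)²=225/16
  (10-43/4)²=9/16
  (12-43/4)²=25/16
  (14-43/4)²=169/16
Σ(x-μ)² = 107/4
σ² = (107/4)/4 = 107/16

σ = √(107/16) ≈ 2.5860


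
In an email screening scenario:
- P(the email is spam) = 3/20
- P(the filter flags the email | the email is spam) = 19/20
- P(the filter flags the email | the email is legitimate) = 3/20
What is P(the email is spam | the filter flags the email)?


Using Bayes' theorem:
P(A|B) = P(B|A)·P(A) / P(B)

P(the filter flags the email) = 19/20 × 3/20 + 3/20 × 17/20
= 57/400 + 51/400 = 27/100

P(the email is spam|the filter flags the email) = (57/400) / (27/100) = 19/36

P(the email is spam|the filter flags the email) = 19/36 ≈ 52.78%


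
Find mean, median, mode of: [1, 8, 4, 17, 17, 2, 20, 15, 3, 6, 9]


Sorted: [1, 2, 3, 4, 6, 8, 9, 15, 17, 17, 20]
Mean = 102/11
Median = 8
Freq: {1: 1, 8: 1, 4: 1, 17: 2, 2: 1, 20: 1, 15: 1, 3: 1, 6: 1, 9: 1}
Mode: [17]

Mean=102/11, Median=8, Mode=17


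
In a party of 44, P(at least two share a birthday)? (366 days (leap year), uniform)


P(all different) = Π(366-i)/366 for i=0..43
= 0.067633
P(match) = 1 - 0.067633 = 0.932367

P ≈ 0.9324 ≈ 93.24%


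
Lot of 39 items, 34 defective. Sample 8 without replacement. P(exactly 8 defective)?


Hypergeometric: C(34,8)×C(5,0)/C(39,8)
= 18156204×1/61523748 = 2697/9139

P(X=8) = 2697/9139 ≈ 29.51%


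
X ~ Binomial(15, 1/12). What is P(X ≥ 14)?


P(X ≥ 14) = Σ P(X=i) for i=14..15
P(X=14) = 55/5135673858195456
P(X=15) = 1/15407021574586368
Sum = 83/7703510787293184

P(X ≥ 14) = 83/7703510787293184 ≈ 0.00%


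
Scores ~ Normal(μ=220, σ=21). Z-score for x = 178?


z = (x - μ)/σ = (178 - 220)/21 = -2.0

z = -2.0


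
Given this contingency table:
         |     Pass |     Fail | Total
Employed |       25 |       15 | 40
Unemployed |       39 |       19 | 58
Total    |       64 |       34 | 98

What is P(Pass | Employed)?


P(Pass | Employed) = 25/(25+15) = 25/40 = 5/8

P(Pass|Employed) = 5/8 ≈ 62.50%


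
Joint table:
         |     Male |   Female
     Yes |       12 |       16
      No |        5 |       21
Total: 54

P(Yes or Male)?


P(Yes∨Male) = P(Yes) + P(Male) - P(Yes∧Male)
= (28 + 17 - 12)/54 = 33/54 = 11/18

P = 11/18 ≈ 61.11%


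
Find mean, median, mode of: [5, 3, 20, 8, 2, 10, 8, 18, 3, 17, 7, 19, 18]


Sorted: [2, 3, 3, 5, 7, 8, 8, 10, 17, 18, 18, 19, 20]
Mean = 138/13
Median = 8
Freq: {5: 1, 3: 2, 20: 1, 8: 2, 2: 1, 10: 1, 18: 2, 17: 1, 7: 1, 19: 1}
Mode: [3, 8, 18]

Mean=138/13, Median=8, Mode=[3, 8, 18]


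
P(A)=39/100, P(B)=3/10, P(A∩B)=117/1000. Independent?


P(A)×P(B) = 117/1000
P(A∩B) = 117/1000
Equal ✓ → Independent

Yes, independent


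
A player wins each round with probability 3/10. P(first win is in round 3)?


Geometric: P(X=3) = (1-p)^(k-1)×p = (7/10)^2×3/10 = 147/1000

P(X=3) = 147/1000 ≈ 14.70%


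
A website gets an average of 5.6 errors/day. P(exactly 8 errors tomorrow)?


Poisson(λ=5.6): P(X=8) = e^(-λ)×λ^k/k!
= e^(-5.6) × 5.6^8 / 8!
≈ 0.003697863716 × 967173.11574 / 40320 ≈ 0.088702

P(X=8) ≈ 0.088702 ≈ 8.87%


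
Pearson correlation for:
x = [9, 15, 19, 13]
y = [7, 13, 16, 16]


n=4, Σx=56, Σy=52, Σxy=770, Σx²=836, Σy²=730
r = (4×770 - 56×52)/√((4×836 - 56²)(4×730 - 52²))
= 168/√(208×216) = 168/√44928 ≈ 168/211.9623 ≈ 0.7926

r ≈ 0.7926


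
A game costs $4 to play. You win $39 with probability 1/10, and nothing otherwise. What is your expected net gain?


E[gain] = (39-4)×1/10 + (-4)×9/10
= 7/2 - 18/5 = -1/10

Expected net gain = $-1/10 ≈ $-0.10


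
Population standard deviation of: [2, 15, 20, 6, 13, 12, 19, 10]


Mean = 97/8
  (2-97/8)²=6561/64
  (15-97/8)²=529/64
  (20-97/8)²=3969/64
  (6-97/8)²=2401/64
  (13-97/8)²=49/64
  (12-97/8)²=1/64
  (19-97/8)²=3025/64
  (10-97/8)²=289/64
Σ(x-μ)² = 2103/8
σ² = (2103/8)/8 = 2103/64

σ = √(2103/64) ≈ 5.7323


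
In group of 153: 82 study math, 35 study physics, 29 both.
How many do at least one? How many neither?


|A∪B| = 82+35-29 = 88
Neither = 153-88 = 65

At least one: 88; Neither: 65


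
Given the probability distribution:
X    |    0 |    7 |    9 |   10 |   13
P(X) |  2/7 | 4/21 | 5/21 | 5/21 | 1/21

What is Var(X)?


E[X] = 136/21
E[X²] = 1270/21
Var(X) = E[X²] - (E[X])² = 1270/21 - 18496/441 = 8174/441

Var(X) = 8174/441 ≈ 18.5351


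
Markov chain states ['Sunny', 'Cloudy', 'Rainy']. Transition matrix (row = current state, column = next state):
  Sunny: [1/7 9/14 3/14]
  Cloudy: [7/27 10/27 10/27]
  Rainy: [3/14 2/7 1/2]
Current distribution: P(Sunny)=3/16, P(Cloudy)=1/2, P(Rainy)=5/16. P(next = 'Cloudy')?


P(next=Cloudy) = Σᵢ P(now=i)×P(i→Cloudy)
= 3/16×9/14 + 1/2×10/27 + 5/16×2/7
= 27/224 + 5/27 + 5/56 = 2389/6048

P = 2389/6048 ≈ 0.3950


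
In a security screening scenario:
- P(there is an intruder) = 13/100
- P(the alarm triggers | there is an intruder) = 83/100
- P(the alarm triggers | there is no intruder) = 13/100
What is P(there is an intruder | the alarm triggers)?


Using Bayes' theorem:
P(A|B) = P(B|A)·P(A) / P(B)

P(the alarm triggers) = 83/100 × 13/100 + 13/100 × 87/100
= 1079/10000 + 1131/10000 = 221/1000

P(there is an intruder|the alarm triggers) = (1079/10000) / (221/1000) = 83/170

P(there is an intruder|the alarm triggers) = 83/170 ≈ 48.82%


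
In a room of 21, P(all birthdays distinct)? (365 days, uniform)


P(all different) = Π(365-i)/365 for i=0..20
= (365/365)×(364/365)×...×(345/365)
= 0.556312

P ≈ 0.5563 ≈ 55.63%


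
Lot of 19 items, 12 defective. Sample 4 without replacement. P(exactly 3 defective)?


Hypergeometric: C(12,3)×C(7,1)/C(19,4)
= 220×7/3876 = 385/969

P(X=3) = 385/969 ≈ 39.73%


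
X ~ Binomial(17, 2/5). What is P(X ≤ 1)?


P(X ≤ 1) = Σ P(X=i) for i=0..1
P(X=0) = 129140163/762939453125
P(X=1) = 1463588514/762939453125
Sum = 1592728677/762939453125

P(X ≤ 1) = 1592728677/762939453125 ≈ 0.21%


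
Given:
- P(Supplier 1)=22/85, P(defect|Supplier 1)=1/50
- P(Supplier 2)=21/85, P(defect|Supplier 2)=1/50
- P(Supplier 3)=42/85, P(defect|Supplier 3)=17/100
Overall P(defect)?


P(B) = Σ P(B|Aᵢ)×P(Aᵢ)
  1/50×22/85 = 11/2125
  1/50×21/85 = 21/4250
  17/100×42/85 = 21/250
Sum = 8/85

P(defect) = 8/85 ≈ 9.41%


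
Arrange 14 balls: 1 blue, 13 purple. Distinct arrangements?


14!/(1!×13!) = 14

14


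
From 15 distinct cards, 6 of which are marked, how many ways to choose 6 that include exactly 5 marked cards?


Choose 5 of the 6 marked cards and 1 of the other 9 cards:
C(6,5)×C(9,1) = 6×9 = 54

54


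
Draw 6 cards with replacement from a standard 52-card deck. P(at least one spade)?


P(not a spade) = 39/52 = 3/4
P(none in 6 draws) = (3/4)^6 = 729/4096
P(≥1 spade) = 1 - 729/4096 = 3367/4096

P = 3367/4096 ≈ 82.20%


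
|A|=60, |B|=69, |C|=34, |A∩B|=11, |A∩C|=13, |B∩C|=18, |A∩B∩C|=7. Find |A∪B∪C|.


|A∪B∪C| = 60+69+34-11-13-18+7 = 128

|A∪B∪C| = 128


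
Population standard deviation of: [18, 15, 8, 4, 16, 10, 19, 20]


Mean = 110/8 = 55/4
  (18-55/4)²=289/16
  (15-55/4)²=25/16
  (8-55/4)²=529/16
  (4-55/4)²=1521/16
  (16-55/4)²=81/16
  (10-55/4)²=225/16
  (19-55/4)²=441/16
  (20-55/4)²=625/16
Σ(x-μ)² = 467/2
σ² = (467/2)/8 = 467/16

σ = √(467/16) ≈ 5.4025


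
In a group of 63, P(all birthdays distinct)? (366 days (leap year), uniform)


P(all different) = Π(366-i)/366 for i=0..62
= (366/366)×(365/366)×...×(304/366)
= 0.003452

P ≈ 0.0035 ≈ 0.35%


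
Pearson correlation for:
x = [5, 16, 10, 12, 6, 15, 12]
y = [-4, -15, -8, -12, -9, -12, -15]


n=7, Σx=76, Σy=-75, Σxy=-898, Σx²=930, Σy²=899
r = (7×(-898) - 76×(-75))/√((7×930 - 76²)(7×899 - (-75)²))
= -586/√(734×668) = -586/√490312 ≈ -586/700.2228 ≈ -0.8369

r ≈ -0.8369


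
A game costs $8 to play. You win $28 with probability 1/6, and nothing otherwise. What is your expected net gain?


E[gain] = (28-8)×1/6 + (-8)×5/6
= 10/3 - 20/3 = -10/3

Expected net gain = $-10/3 ≈ $-3.33


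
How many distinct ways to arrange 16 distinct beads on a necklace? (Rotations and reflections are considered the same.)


Free circular arrangements: rotations and reflections both identified.
(n-1)!/2 = 15!/2 = 1307674368000/2 = 653837184000

653837184000


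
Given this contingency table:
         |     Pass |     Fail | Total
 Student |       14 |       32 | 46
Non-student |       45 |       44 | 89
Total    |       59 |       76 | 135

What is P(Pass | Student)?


P(Pass | Student) = 14/(14+32) = 14/46 = 7/23

P(Pass|Student) = 7/23 ≈ 30.43%


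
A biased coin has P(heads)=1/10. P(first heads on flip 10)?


Geometric: P(X=10) = (1-p)^(k-1)×p = (9/10)^9×1/10 = 387420489/10000000000

P(X=10) = 387420489/10000000000 ≈ 3.87%


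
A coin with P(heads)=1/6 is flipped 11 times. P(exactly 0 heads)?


Binomial: P(X=0) = C(11,0)×p^0×(1-p)^11
= 1 × 1 × 48828125/362797056 = 48828125/362797056

P(X=0) = 48828125/362797056 ≈ 13.46%


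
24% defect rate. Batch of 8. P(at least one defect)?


P(all good) = (19/25)^8 = 16983563041/152587890625
P(≥1 defect) = 135604327584/152587890625

P = 135604327584/152587890625 ≈ 88.87%


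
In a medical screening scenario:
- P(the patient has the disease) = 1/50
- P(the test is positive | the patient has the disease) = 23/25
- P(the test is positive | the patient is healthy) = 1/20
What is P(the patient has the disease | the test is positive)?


Using Bayes' theorem:
P(A|B) = P(B|A)·P(A) / P(B)

P(the test is positive) = 23/25 × 1/50 + 1/20 × 49/50
= 23/1250 + 49/1000 = 337/5000

P(the patient has the disease|the test is positive) = (23/1250) / (337/5000) = 92/337

P(the patient has the disease|the test is positive) = 92/337 ≈ 27.30%


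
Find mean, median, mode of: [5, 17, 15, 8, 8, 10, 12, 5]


Sorted: [5, 5, 8, 8, 10, 12, 15, 17]
Mean = 80/8 = 10
Median = 9
Freq: {5: 2, 17: 1, 15: 1, 8: 2, 10: 1, 12: 1}
Mode: [5, 8]

Mean=10, Median=9, Mode=[5, 8]


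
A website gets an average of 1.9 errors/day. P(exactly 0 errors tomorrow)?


Poisson(λ=1.9): P(X=0) = e^(-λ)×λ^k/k!
= e^(-1.9) × 1.9^0 / 0!
≈ 0.1495686192 × 1 / 1 ≈ 0.149569

P(X=0) ≈ 0.149569 ≈ 14.96%


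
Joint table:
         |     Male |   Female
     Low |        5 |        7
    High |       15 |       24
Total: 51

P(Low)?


P(Low) = (5+7)/51 = 12/51 = 4/17

P(Low) = 4/17 ≈ 23.53%


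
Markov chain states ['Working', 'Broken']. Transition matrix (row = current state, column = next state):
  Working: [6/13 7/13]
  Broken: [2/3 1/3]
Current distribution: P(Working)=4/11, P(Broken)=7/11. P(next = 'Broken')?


P(next=Broken) = Σᵢ P(now=i)×P(i→Broken)
= 4/11×7/13 + 7/11×1/3
= 28/143 + 7/33 = 175/429

P = 175/429 ≈ 0.4079


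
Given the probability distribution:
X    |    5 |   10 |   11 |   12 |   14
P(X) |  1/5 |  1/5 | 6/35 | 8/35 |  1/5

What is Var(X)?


E[X] = 73/7
E[X²] = 825/7
Var(X) = E[X²] - (E[X])² = 825/7 - 5329/49 = 446/49

Var(X) = 446/49 ≈ 9.1020


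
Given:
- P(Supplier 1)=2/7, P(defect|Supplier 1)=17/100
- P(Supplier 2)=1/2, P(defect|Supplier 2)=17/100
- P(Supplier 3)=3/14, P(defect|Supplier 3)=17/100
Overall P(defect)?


P(B) = Σ P(B|Aᵢ)×P(Aᵢ)
  17/100×2/7 = 17/350
  17/100×1/2 = 17/200
  17/100×3/14 = 51/1400
Sum = 17/100

P(defect) = 17/100 ≈ 17.00%


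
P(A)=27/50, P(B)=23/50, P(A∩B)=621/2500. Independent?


P(A)×P(B) = 621/2500
P(A∩B) = 621/2500
Equal ✓ → Independent

Yes, independent


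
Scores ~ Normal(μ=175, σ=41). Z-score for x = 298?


z = (x - μ)/σ = (298 - 175)/41 = 3.0

z = 3.0


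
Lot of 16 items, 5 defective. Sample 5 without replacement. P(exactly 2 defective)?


Hypergeometric: C(5,2)×C(11,3)/C(16,5)
= 10×165/4368 = 275/728

P(X=2) = 275/728 ≈ 37.77%


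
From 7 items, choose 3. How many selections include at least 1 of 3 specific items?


Complement: C(7,3) - C(4,3) = 35 - 4 = 31

31


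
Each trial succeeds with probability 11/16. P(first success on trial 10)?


Geometric: P(X=10) = (1-p)^(k-1)×p = (5/16)^9×11/16 = 21484375/1099511627776

P(X=10) = 21484375/1099511627776 ≈ 0.00%


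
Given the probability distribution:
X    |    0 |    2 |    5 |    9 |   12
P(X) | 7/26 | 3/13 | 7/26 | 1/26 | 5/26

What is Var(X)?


E[X] = 58/13
E[X²] = 500/13
Var(X) = E[X²] - (E[X])² = 500/13 - 3364/169 = 3136/169

Var(X) = 3136/169 ≈ 18.5562


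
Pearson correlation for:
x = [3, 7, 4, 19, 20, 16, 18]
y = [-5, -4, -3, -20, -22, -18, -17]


n=7, Σx=87, Σy=-89, Σxy=-1469, Σx²=1415, Σy²=1547
r = (7×(-1469) - 87×(-89))/√((7×1415 - 87²)(7×1547 - (-89)²))
= -2540/√(2336×2908) = -2540/√6793088 ≈ -2540/2606.3553 ≈ -0.9745

r ≈ -0.9745


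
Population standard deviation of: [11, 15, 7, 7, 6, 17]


Mean = 63/6 = 21/2
  (11-21/2)²=1/4
  (15-21/2)²=81/4
  (7-21/2)²=49/4
  (7-21/2)²=49/4
  (6-21/2)²=81/4
  (17-21/2)²=169/4
Σ(x-μ)² = 215/2
σ² = (215/2)/6 = 215/12

σ = √(215/12) ≈ 4.2328


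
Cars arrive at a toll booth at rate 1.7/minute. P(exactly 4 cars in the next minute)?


Poisson(λ=1.7): P(X=4) = e^(-λ)×λ^k/k!
= e^(-1.7) × 1.7^4 / 4!
≈ 0.1826835241 × 8.3521 / 24 ≈ 0.063575

P(X=4) ≈ 0.063575 ≈ 6.36%


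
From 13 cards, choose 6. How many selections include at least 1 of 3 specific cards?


Complement: C(13,6) - C(10,6) = 1716 - 210 = 1506

1506


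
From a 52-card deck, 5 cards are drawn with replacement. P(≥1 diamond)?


P(not a diamond) = 39/52 = 3/4
P(none in 5 draws) = (3/4)^5 = 243/1024
P(≥1 diamond) = 1 - 243/1024 = 781/1024

P = 781/1024 ≈ 76.27%


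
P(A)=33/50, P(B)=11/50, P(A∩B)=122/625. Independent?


P(A)×P(B) = 363/2500
P(A∩B) = 122/625
Not equal → NOT independent

No, not independent


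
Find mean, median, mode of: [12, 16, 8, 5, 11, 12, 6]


Sorted: [5, 6, 8, 11, 12, 12, 16]
Mean = 70/7 = 10
Median = 11
Freq: {12: 2, 16: 1, 8: 1, 5: 1, 11: 1, 6: 1}
Mode: [12]

Mean=10, Median=11, Mode=12


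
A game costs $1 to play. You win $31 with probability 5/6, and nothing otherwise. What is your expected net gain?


E[gain] = (31-1)×5/6 + (-1)×1/6
= 25 - 1/6 = 149/6

Expected net gain = $149/6 ≈ $24.83


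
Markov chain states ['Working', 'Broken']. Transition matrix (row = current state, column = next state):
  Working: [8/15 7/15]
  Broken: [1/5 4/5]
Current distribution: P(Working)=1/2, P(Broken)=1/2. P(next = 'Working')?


P(next=Working) = Σᵢ P(now=i)×P(i→Working)
= 1/2×8/15 + 1/2×1/5
= 4/15 + 1/10 = 11/30

P = 11/30 ≈ 0.3667


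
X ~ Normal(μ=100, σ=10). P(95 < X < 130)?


z₁=(95-100)/10=-0.5, z₂=(130-100)/10=3.0
P = Φ(3.0) - Φ(-0.5) = 0.998650 - 0.308538 = 0.690112 ≈ 0.6901

P(95 < X < 130) ≈ 0.6901


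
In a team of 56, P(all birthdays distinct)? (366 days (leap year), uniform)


P(all different) = Π(366-i)/366 for i=0..55
= (366/366)×(365/366)×...×(311/366)
= 0.011818

P ≈ 0.0118 ≈ 1.18%


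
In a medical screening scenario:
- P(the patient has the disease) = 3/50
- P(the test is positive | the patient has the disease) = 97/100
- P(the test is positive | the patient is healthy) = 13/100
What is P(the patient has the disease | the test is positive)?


Using Bayes' theorem:
P(A|B) = P(B|A)·P(A) / P(B)

P(the test is positive) = 97/100 × 3/50 + 13/100 × 47/50
= 291/5000 + 611/5000 = 451/2500

P(the patient has the disease|the test is positive) = (291/5000) / (451/2500) = 291/902

P(the patient has the disease|the test is positive) = 291/902 ≈ 32.26%


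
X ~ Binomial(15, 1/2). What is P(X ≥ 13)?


P(X ≥ 13) = Σ P(X=i) for i=13..15
P(X=13) = 105/32768
P(X=14) = 15/32768
P(X=15) = 1/32768
Sum = 121/32768

P(X ≥ 13) = 121/32768 ≈ 0.37%


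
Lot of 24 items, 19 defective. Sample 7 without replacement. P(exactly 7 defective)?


Hypergeometric: C(19,7)×C(5,0)/C(24,7)
= 50388×1/346104 = 221/1518

P(X=7) = 221/1518 ≈ 14.56%


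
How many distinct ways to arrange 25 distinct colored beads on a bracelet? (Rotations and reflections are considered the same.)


Free circular arrangements: rotations and reflections both identified.
(n-1)!/2 = 24!/2 = 620448401733239439360000/2 = 310224200866619719680000

310224200866619719680000


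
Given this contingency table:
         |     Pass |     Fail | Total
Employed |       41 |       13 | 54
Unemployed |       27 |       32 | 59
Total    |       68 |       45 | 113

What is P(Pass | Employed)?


P(Pass | Employed) = 41/(41+13) = 41/54

P(Pass|Employed) = 41/54 ≈ 75.93%


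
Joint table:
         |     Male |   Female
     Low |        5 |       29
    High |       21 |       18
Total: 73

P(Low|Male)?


P(Low|Male) = 5/(5+21) = 5/26

P = 5/26 ≈ 19.23%


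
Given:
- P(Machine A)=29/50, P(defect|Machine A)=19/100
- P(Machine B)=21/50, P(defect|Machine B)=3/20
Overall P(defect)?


P(B) = Σ P(B|Aᵢ)×P(Aᵢ)
  19/100×29/50 = 551/5000
  3/20×21/50 = 63/1000
Sum = 433/2500

P(defect) = 433/2500 ≈ 17.32%


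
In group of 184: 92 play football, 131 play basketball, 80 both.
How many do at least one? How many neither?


|A∪B| = 92+131-80 = 143
Neither = 184-143 = 41

At least one: 143; Neither: 41


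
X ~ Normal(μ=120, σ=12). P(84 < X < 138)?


z₁=(84-120)/12=-3.0, z₂=(138-120)/12=1.5
P = Φ(1.5) - Φ(-3.0) = 0.933193 - 0.001350 = 0.931843 ≈ 0.9318

P(84 < X < 138) ≈ 0.9318


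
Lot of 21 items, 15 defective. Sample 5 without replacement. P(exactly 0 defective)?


Hypergeometric: C(15,0)×C(6,5)/C(21,5)
= 1×6/20349 = 2/6783

P(X=0) = 2/6783 ≈ 0.03%


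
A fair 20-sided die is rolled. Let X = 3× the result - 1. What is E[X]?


E[die] = (1+20)/2 = 21/2
E[X] = 3×21/2 - 1 = 61/2

E[X] = 61/2


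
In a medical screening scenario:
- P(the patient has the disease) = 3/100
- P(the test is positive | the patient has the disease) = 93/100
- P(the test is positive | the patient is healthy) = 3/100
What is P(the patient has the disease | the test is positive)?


Using Bayes' theorem:
P(A|B) = P(B|A)·P(A) / P(B)

P(the test is positive) = 93/100 × 3/100 + 3/100 × 97/100
= 279/10000 + 291/10000 = 57/1000

P(the patient has the disease|the test is positive) = (279/10000) / (57/1000) = 93/190

P(the patient has the disease|the test is positive) = 93/190 ≈ 48.95%


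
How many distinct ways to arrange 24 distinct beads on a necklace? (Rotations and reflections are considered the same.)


Free circular arrangements: rotations and reflections both identified.
(n-1)!/2 = 23!/2 = 25852016738884976640000/2 = 12926008369442488320000

12926008369442488320000


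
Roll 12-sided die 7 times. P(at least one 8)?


P(no 8)^7 = (11/12)^7 = 19487171/35831808
P(≥1) = 1 - 19487171/35831808 = 16344637/35831808

P = 16344637/35831808 ≈ 45.61%


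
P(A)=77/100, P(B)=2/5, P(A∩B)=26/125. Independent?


P(A)×P(B) = 77/250
P(A∩B) = 26/125
Not equal → NOT independent

No, not independent


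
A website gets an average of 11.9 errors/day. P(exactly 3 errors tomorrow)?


Poisson(λ=11.9): P(X=3) = e^(-λ)×λ^k/k!
= e^(-11.9) × 11.9^3 / 3!
≈ 6.790404807e-06 × 1685.159 / 6 ≈ 0.001907

P(X=3) ≈ 0.001907 ≈ 0.19%


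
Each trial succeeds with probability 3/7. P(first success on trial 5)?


Geometric: P(X=5) = (1-p)^(k-1)×p = (4/7)^4×3/7 = 768/16807

P(X=5) = 768/16807 ≈ 4.57%


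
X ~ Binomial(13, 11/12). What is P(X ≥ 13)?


P(X ≥ 13) = Σ P(X=i) for i=13..13
P(X=13) = 34522712143931/106993205379072
Sum = 34522712143931/106993205379072

P(X ≥ 13) = 34522712143931/106993205379072 ≈ 32.27%


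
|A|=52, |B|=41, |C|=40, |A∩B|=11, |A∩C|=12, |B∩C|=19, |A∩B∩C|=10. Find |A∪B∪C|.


|A∪B∪C| = 52+41+40-11-12-19+10 = 101

|A∪B∪C| = 101
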